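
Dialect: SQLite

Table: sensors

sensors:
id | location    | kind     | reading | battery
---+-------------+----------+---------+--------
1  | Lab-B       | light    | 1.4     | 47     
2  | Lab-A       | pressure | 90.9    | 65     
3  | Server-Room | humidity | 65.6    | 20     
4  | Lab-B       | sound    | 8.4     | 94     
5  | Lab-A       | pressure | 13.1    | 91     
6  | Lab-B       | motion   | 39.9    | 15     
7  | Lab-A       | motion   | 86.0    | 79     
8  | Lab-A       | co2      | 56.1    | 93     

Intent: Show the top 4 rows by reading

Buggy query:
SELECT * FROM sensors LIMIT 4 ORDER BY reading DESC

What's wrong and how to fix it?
Bug: ORDER BY cannot follow LIMIT; LIMIT is the final clause

Fix: Sort with ORDER BY, then apply LIMIT

Corrected query:
SELECT * FROM sensors ORDER BY reading DESC LIMIT 4

Result:
id | location    | kind     | reading | battery
---+-------------+----------+---------+--------
2  | Lab-A       | pressure | 90.9    | 65     
7  | Lab-A       | motion   | 86      | 79     
3  | Server-Room | humidity | 65.6    | 20     
8  | Lab-A       | co2      | 56.1    | 93     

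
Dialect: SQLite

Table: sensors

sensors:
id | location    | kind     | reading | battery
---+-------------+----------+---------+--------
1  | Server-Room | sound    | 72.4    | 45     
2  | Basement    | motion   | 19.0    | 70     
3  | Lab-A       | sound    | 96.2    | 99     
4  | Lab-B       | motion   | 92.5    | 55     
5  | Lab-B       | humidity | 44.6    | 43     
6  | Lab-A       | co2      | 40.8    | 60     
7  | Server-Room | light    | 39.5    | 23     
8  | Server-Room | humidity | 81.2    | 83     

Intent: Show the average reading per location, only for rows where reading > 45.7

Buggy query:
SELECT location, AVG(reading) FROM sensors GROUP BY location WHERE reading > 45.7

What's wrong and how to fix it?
Bug: Row-level WHERE must come before GROUP BY in the clause order

Fix: Place WHERE between FROM and GROUP BY

Corrected query:
SELECT location, AVG(reading) FROM sensors WHERE reading > 45.7 GROUP BY location

Result:
location    | AVG(reading)
------------+-------------
Lab-A       | 96.2        
Lab-B       | 92.5        
Server-Room | 76.8        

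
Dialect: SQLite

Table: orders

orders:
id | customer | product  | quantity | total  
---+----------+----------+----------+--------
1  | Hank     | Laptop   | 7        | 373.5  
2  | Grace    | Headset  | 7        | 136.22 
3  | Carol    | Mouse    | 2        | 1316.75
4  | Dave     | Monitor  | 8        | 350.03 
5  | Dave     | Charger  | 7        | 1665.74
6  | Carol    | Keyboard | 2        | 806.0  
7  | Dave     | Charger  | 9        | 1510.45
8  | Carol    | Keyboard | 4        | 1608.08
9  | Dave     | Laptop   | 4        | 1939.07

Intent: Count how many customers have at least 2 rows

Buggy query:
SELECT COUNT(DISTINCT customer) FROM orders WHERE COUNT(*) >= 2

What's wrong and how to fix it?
Bug: WHERE filters individual rows, not groups, so a group-level COUNT is invalid there

Fix: Use a subquery that GROUPs and filters with HAVING, then count its rows

Corrected query:
SELECT COUNT(*) FROM (SELECT customer FROM orders GROUP BY customer HAVING COUNT(*) >= 2)

Result:
COUNT(*)
--------
2       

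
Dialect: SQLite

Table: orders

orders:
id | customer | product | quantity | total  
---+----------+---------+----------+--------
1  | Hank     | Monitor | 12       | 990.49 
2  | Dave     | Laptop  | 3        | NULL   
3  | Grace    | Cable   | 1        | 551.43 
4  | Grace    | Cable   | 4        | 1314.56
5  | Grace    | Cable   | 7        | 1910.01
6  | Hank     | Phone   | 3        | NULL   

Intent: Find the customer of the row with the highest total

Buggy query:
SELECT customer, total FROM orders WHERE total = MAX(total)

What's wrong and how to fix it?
Bug: WHERE is evaluated per row; an aggregate over the whole table isn't defined there

Fix: Wrap MAX in a scalar subquery so WHERE compares against a single value

Corrected query:
SELECT customer, total FROM orders WHERE total = (SELECT MAX(total) FROM orders)

Result:
customer | total  
---------+--------
Grace    | 1910.01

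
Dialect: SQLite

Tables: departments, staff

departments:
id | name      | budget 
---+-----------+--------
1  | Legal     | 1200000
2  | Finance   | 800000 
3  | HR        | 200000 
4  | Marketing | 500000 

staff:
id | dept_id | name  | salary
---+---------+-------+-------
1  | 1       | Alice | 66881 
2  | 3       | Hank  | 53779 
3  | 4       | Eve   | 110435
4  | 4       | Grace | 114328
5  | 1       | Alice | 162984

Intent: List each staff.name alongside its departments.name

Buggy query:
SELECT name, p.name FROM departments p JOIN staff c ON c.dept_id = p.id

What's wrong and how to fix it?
Bug: 'name' exists in both joined tables, so the database can't tell which one is meant

Fix: Prefix ambiguous columns with the table alias

Corrected query:
SELECT c.name, p.name FROM departments p JOIN staff c ON c.dept_id = p.id

Result:
name  | name     
------+----------
Alice | Legal    
Hank  | HR       
Eve   | Marketing
Grace | Marketing
Alice | Legal    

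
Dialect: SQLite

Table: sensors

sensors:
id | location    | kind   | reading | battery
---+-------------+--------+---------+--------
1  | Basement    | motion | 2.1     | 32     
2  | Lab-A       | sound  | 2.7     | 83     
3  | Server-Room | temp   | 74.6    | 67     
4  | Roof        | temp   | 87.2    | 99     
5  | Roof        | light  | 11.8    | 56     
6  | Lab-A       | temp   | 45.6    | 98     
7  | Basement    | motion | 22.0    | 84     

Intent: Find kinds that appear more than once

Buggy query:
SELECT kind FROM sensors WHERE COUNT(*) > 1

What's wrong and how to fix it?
Bug: WHERE can't reference COUNT(*); aggregates are computed after WHERE

Fix: GROUP BY kind, then filter groups with HAVING COUNT(*) > 1

Corrected query:
SELECT kind FROM sensors GROUP BY kind HAVING COUNT(*) > 1

Result:
kind  
------
motion
temp  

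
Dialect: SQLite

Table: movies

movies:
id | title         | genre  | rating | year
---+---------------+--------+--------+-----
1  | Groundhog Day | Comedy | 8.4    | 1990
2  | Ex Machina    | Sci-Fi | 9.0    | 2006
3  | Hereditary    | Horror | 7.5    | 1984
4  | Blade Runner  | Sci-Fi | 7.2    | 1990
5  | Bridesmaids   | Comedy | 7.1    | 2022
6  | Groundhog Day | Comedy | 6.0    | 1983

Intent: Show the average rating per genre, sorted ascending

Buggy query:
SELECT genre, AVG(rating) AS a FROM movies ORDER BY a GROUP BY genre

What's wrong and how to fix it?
Bug: GROUP BY must precede ORDER BY

Fix: Reorder: SELECT … FROM … GROUP BY … ORDER BY …

Corrected query:
SELECT genre, AVG(rating) AS a FROM movies GROUP BY genre ORDER BY a

Result:
genre  | a       
-------+---------
Comedy | 7.166667
Horror | 7.5     
Sci-Fi | 8.1     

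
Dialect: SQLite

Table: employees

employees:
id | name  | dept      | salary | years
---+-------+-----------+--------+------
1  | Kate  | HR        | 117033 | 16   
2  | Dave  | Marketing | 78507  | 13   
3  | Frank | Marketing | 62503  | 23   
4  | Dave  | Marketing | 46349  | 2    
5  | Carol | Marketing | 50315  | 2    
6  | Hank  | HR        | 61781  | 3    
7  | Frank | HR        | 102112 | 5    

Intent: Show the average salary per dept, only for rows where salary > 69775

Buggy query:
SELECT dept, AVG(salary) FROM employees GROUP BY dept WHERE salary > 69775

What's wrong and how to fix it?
Bug: Row-level WHERE must come before GROUP BY in the clause order

Fix: Place WHERE between FROM and GROUP BY

Corrected query:
SELECT dept, AVG(salary) FROM employees WHERE salary > 69775 GROUP BY dept

Result:
dept      | AVG(salary)
----------+------------
HR        | 109572.5   
Marketing | 78507      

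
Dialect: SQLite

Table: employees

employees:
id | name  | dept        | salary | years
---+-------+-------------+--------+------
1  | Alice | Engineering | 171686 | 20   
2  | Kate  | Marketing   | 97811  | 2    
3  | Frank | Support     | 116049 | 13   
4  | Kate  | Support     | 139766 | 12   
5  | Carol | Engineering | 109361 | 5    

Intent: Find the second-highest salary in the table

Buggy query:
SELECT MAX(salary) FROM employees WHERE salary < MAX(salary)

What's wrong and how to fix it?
Bug: MAX(salary) on the right of the comparison is an aggregate-in-WHERE error

Fix: Put the inner MAX in a scalar subquery

Corrected query:
SELECT MAX(salary) FROM employees WHERE salary < (SELECT MAX(salary) FROM employees)

Result:
MAX(salary)
-----------
139766     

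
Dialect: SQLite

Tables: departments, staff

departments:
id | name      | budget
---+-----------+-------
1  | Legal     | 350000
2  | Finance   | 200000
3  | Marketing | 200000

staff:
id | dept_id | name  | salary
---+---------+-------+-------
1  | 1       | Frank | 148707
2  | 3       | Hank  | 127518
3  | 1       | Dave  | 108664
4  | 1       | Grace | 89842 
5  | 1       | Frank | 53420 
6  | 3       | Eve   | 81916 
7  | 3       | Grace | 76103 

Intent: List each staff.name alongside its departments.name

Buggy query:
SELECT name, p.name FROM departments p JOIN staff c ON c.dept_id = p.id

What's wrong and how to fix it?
Bug: Both tables have a 'name' column; the unqualified reference is ambiguous

Fix: Prefix ambiguous columns with the table alias

Corrected query:
SELECT c.name, p.name FROM departments p JOIN staff c ON c.dept_id = p.id

Result:
name  | name     
------+----------
Frank | Legal    
Hank  | Marketing
Dave  | Legal    
Grace | Legal    
Frank | Legal    
Eve   | Marketing
Grace | Marketing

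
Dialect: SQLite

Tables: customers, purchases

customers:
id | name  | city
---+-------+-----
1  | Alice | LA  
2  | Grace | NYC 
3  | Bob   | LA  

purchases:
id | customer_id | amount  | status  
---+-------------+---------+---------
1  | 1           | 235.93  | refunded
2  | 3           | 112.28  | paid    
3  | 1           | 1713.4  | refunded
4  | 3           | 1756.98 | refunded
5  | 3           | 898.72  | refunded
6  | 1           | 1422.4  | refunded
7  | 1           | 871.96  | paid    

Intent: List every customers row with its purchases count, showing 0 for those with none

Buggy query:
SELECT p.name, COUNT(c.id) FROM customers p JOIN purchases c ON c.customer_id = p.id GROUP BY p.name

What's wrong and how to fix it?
Bug: An inner join excludes parents with zero children

Fix: Use LEFT JOIN so parents without children still appear (COUNT(c.id) gives 0)

Corrected query:
SELECT p.name, COUNT(c.id) FROM customers p LEFT JOIN purchases c ON c.customer_id = p.id GROUP BY p.name

Result:
name  | COUNT(c.id)
------+------------
Alice | 4          
Bob   | 3          
Grace | 0          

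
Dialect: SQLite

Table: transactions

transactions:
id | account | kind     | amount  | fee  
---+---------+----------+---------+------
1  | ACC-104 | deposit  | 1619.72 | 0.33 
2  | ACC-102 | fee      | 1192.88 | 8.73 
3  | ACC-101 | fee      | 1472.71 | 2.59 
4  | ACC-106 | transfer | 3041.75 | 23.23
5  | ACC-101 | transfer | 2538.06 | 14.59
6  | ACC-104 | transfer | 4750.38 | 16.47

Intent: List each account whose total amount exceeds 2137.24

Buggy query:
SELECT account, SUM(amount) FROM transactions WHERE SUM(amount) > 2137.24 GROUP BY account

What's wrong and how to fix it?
Bug: Aggregate functions cannot appear in a WHERE clause

Fix: Use HAVING (which filters groups after aggregation) instead of WHERE

Corrected query:
SELECT account, SUM(amount) FROM transactions GROUP BY account HAVING SUM(amount) > 2137.24

Result:
account | SUM(amount)
--------+------------
ACC-101 | 4010.77    
ACC-104 | 6370.1     
ACC-106 | 3041.75    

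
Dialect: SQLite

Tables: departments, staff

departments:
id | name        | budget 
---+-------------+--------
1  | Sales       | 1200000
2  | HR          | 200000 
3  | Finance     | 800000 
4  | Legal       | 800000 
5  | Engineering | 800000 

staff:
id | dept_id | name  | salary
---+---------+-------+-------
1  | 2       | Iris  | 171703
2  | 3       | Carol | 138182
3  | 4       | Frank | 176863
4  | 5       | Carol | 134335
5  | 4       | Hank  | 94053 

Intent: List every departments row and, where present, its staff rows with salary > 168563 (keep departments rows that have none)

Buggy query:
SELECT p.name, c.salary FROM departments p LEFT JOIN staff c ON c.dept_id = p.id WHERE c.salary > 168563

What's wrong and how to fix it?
Bug: A WHERE condition on the right-hand table after LEFT JOIN drops unmatched parents

Fix: Put 'c.salary > 168563' in the JOIN's ON clause instead of WHERE

Corrected query:
SELECT p.name, c.salary FROM departments p LEFT JOIN staff c ON c.dept_id = p.id AND c.salary > 168563

Result:
name        | salary
------------+-------
Sales       | NULL  
HR          | 171703
Finance     | NULL  
Legal       | 176863
Engineering | NULL  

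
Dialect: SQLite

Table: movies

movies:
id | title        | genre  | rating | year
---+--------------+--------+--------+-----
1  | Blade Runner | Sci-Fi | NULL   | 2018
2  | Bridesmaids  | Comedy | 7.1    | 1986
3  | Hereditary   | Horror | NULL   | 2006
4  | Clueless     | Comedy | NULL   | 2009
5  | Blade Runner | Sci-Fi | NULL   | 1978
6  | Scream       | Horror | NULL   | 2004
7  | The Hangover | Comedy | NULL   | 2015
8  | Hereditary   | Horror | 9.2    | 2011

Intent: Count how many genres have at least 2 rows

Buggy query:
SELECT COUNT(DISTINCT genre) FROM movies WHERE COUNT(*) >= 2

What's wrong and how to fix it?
Bug: WHERE filters individual rows, not groups, so a group-level COUNT is invalid there

Fix: Group first with HAVING COUNT(*) >= 2, then COUNT the resulting groups

Corrected query:
SELECT COUNT(*) FROM (SELECT genre FROM movies GROUP BY genre HAVING COUNT(*) >= 2)

Result:
COUNT(*)
--------
3       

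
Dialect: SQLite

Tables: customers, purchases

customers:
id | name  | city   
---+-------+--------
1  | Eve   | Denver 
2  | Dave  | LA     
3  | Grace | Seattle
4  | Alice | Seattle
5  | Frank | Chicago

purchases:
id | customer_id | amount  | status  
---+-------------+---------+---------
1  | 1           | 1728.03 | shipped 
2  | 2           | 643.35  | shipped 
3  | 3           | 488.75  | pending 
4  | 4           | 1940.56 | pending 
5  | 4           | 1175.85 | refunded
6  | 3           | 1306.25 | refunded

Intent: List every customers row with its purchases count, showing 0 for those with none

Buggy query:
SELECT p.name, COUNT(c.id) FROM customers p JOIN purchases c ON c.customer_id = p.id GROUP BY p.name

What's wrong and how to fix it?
Bug: INNER JOIN drops customers rows that have no matching purchases rows

Fix: Switch to LEFT JOIN to retain unmatched parent rows

Corrected query:
SELECT p.name, COUNT(c.id) FROM customers p LEFT JOIN purchases c ON c.customer_id = p.id GROUP BY p.name

Result:
name  | COUNT(c.id)
------+------------
Alice | 2          
Dave  | 1          
Eve   | 1          
Frank | 0          
Grace | 2          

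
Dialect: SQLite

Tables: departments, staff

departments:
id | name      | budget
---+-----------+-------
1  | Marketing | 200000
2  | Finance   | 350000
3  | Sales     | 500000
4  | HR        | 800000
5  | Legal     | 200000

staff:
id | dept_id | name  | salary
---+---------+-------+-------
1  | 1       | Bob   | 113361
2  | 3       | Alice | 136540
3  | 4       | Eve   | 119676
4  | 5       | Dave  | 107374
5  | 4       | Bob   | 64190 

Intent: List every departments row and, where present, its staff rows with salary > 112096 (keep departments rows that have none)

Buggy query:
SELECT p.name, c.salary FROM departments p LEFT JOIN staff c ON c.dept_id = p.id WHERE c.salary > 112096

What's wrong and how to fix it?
Bug: Filtering c.salary in WHERE discards the NULL rows produced by LEFT JOIN, turning it into an inner join

Fix: Move the right-table condition into the ON clause so unmatched parents are kept

Corrected query:
SELECT p.name, c.salary FROM departments p LEFT JOIN staff c ON c.dept_id = p.id AND c.salary > 112096

Result:
name      | salary
----------+-------
Marketing | 113361
Finance   | NULL  
Sales     | 136540
HR        | 119676
Legal     | NULL  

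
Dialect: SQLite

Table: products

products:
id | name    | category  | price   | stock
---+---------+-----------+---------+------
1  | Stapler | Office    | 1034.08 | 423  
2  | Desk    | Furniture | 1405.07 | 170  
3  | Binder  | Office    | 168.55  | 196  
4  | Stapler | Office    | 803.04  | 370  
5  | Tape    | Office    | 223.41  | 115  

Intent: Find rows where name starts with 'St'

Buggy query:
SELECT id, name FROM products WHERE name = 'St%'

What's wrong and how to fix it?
Bug: Wildcards only work with LIKE; '=' treats '%' as a literal character

Fix: Replace '=' with LIKE so 'St%' is treated as a pattern

Corrected query:
SELECT id, name FROM products WHERE name LIKE 'St%'

Result:
id | name   
---+--------
1  | Stapler
4  | Stapler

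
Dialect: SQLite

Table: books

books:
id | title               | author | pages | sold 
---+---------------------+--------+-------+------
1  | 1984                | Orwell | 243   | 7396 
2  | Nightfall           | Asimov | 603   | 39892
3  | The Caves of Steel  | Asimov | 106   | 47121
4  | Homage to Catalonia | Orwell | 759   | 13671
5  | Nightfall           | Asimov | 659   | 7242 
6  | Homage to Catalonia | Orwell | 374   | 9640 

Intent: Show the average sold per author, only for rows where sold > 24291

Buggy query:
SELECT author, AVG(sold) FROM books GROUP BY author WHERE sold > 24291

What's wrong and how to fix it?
Bug: WHERE cannot follow GROUP BY

Fix: Place WHERE between FROM and GROUP BY

Corrected query:
SELECT author, AVG(sold) FROM books WHERE sold > 24291 GROUP BY author

Result:
author | AVG(sold)
-------+----------
Asimov | 43506.5  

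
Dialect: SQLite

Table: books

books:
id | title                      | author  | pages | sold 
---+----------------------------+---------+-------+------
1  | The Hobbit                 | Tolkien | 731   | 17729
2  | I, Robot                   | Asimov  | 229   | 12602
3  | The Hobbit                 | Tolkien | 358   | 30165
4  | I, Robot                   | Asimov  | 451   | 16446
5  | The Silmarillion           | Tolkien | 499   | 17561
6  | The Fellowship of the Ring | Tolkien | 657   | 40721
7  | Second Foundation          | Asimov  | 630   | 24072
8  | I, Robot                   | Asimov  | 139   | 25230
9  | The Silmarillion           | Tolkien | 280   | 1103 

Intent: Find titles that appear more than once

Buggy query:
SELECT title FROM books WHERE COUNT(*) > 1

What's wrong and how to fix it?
Bug: COUNT(*) is an aggregate and cannot be used in WHERE

Fix: Group first, then use HAVING for the count condition

Corrected query:
SELECT title FROM books GROUP BY title HAVING COUNT(*) > 1

Result:
title           
----------------
I, Robot        
The Hobbit      
The Silmarillion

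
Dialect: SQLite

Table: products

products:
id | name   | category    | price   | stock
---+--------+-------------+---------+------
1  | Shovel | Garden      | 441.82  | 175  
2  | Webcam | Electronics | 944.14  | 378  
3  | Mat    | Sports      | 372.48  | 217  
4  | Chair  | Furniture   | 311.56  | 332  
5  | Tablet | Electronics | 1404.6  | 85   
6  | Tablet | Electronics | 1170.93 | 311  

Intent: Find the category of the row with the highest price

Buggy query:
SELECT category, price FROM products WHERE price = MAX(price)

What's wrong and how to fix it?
Bug: MAX(price) is an aggregate and cannot be used directly in WHERE

Fix: Use a subquery: WHERE price = (SELECT MAX(price) FROM products)

Corrected query:
SELECT category, price FROM products WHERE price = (SELECT MAX(price) FROM products)

Result:
category    | price 
------------+-------
Electronics | 1404.6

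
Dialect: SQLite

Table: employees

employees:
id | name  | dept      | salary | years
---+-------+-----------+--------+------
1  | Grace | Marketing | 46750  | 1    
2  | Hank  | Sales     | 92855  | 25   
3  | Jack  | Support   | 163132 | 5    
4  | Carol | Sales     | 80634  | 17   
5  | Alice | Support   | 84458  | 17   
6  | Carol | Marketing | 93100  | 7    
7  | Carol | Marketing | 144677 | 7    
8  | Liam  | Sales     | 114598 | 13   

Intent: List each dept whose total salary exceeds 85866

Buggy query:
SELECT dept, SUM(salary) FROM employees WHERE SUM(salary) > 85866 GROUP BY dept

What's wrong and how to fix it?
Bug: WHERE runs before GROUP BY, so aggregates aren't available there

Fix: Move the aggregate condition to a HAVING clause

Corrected query:
SELECT dept, SUM(salary) FROM employees GROUP BY dept HAVING SUM(salary) > 85866

Result:
dept      | SUM(salary)
----------+------------
Marketing | 284527     
Sales     | 288087     
Support   | 247590     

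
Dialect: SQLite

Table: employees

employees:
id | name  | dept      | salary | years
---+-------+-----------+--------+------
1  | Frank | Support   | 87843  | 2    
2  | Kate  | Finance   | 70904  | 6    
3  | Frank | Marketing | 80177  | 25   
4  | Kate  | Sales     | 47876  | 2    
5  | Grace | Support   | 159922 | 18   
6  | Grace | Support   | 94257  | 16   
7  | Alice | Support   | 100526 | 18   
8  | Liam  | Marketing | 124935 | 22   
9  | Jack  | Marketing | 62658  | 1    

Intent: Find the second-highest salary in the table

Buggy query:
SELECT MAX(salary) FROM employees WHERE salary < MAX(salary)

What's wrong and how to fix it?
Bug: The inner MAX is an aggregate inside WHERE, which is not allowed

Fix: Put the inner MAX in a scalar subquery

Corrected query:
SELECT MAX(salary) FROM employees WHERE salary < (SELECT MAX(salary) FROM employees)

Result:
MAX(salary)
-----------
124935     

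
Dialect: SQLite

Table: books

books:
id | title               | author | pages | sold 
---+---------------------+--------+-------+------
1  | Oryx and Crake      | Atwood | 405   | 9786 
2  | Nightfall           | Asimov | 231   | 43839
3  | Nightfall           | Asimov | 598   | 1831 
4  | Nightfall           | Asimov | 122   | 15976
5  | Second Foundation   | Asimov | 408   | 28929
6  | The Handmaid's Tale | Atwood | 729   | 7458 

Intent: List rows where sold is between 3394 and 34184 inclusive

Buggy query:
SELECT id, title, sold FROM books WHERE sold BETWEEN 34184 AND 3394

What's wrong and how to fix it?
Bug: The bounds are reversed; BETWEEN a AND b requires a <= b to match anything

Fix: Swap the bounds so the smaller value comes first

Corrected query:
SELECT id, title, sold FROM books WHERE sold BETWEEN 3394 AND 34184

Result:
id | title               | sold 
---+---------------------+------
1  | Oryx and Crake      | 9786 
4  | Nightfall           | 15976
5  | Second Foundation   | 28929
6  | The Handmaid's Tale | 7458 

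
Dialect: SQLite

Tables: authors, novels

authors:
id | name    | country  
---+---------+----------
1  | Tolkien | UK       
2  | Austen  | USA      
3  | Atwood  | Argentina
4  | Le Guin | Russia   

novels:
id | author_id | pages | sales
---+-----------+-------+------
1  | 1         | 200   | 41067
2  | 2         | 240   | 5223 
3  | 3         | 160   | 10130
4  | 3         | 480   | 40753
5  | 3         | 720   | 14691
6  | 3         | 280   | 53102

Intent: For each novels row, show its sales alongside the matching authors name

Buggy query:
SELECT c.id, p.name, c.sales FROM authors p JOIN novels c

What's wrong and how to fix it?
Bug: JOIN with no ON clause produces a cartesian product; every novels row pairs with every authors row

Fix: Add ON c.author_id = p.id to the JOIN

Corrected query:
SELECT c.id, p.name, c.sales FROM authors p JOIN novels c ON c.author_id = p.id

Result:
id | name    | sales
---+---------+------
1  | Tolkien | 41067
2  | Austen  | 5223 
3  | Atwood  | 10130
4  | Atwood  | 40753
5  | Atwood  | 14691
6  | Atwood  | 53102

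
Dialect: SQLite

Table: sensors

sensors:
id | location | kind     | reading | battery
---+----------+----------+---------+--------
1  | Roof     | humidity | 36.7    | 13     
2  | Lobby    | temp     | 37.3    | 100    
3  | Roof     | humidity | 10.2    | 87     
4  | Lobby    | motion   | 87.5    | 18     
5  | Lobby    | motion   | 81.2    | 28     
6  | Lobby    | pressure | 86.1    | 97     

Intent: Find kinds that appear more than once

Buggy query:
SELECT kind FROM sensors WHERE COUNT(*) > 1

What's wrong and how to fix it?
Bug: WHERE can't reference COUNT(*); aggregates are computed after WHERE

Fix: Group first, then use HAVING for the count condition

Corrected query:
SELECT kind FROM sensors GROUP BY kind HAVING COUNT(*) > 1

Result:
kind    
--------
humidity
motion  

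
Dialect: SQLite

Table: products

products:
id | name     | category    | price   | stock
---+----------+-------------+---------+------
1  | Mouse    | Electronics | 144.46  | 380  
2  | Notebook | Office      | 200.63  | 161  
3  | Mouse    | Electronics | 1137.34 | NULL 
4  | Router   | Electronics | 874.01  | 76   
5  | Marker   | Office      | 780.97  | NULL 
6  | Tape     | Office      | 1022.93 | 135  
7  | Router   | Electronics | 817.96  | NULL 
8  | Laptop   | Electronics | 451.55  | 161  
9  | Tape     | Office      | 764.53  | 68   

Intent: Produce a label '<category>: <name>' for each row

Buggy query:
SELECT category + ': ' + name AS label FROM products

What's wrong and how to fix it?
Bug: SQLite uses || for string concatenation; + coerces text to numbers (yielding 0)

Fix: Use the || operator for string concatenation

Corrected query:
SELECT category || ': ' || name AS label FROM products

Result:
label              
-------------------
Electronics: Mouse 
Office: Notebook   
Electronics: Mouse 
Electronics: Router
Office: Marker     
Office: Tape       
Electronics: Router
Electronics: Laptop
Office: Tape       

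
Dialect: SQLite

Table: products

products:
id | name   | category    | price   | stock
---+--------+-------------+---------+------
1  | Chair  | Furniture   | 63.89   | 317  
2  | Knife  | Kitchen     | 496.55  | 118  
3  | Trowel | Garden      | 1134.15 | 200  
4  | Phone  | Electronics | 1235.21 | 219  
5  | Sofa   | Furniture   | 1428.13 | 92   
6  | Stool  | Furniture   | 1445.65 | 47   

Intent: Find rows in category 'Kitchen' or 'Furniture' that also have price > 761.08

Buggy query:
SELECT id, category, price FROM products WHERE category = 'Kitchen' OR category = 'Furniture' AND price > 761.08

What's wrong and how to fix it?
Bug: Without parentheses, AND is evaluated before OR, so the price filter only applies to the 'Furniture' branch

Fix: Add parentheses around the OR so the AND applies to both alternatives

Corrected query:
SELECT id, category, price FROM products WHERE (category = 'Kitchen' OR category = 'Furniture') AND price > 761.08

Result:
id | category  | price  
---+-----------+--------
5  | Furniture | 1428.13
6  | Furniture | 1445.65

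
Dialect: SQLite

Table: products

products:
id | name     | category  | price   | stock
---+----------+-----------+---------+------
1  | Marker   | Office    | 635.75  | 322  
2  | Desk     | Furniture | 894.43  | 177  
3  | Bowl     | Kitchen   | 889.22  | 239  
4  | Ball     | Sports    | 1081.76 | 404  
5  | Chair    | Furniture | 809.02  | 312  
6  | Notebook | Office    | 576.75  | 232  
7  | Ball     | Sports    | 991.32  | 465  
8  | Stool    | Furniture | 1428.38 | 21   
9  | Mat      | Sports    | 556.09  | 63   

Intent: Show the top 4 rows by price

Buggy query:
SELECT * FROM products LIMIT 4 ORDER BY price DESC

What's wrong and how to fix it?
Bug: LIMIT must come after ORDER BY

Fix: Sort with ORDER BY, then apply LIMIT

Corrected query:
SELECT * FROM products ORDER BY price DESC LIMIT 4

Result:
id | name  | category  | price   | stock
---+-------+-----------+---------+------
8  | Stool | Furniture | 1428.38 | 21   
4  | Ball  | Sports    | 1081.76 | 404  
7  | Ball  | Sports    | 991.32  | 465  
2  | Desk  | Furniture | 894.43  | 177  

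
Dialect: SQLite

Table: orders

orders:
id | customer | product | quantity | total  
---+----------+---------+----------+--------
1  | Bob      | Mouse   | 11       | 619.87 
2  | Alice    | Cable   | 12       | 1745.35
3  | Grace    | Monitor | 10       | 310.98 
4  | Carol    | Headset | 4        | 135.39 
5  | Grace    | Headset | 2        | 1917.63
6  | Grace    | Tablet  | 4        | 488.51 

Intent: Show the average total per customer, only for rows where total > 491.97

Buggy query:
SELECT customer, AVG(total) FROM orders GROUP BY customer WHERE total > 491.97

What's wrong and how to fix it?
Bug: WHERE cannot follow GROUP BY

Fix: Place WHERE between FROM and GROUP BY

Corrected query:
SELECT customer, AVG(total) FROM orders WHERE total > 491.97 GROUP BY customer

Result:
customer | AVG(total)
---------+-----------
Alice    | 1745.35   
Bob      | 619.87    
Grace    | 1917.63   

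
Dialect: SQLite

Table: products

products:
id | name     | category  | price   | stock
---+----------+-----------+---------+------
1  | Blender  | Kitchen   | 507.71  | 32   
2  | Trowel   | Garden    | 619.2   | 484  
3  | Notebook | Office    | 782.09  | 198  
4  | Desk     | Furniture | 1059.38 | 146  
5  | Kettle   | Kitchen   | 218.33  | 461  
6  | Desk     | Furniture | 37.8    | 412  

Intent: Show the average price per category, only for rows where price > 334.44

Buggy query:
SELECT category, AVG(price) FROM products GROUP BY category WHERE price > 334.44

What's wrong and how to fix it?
Bug: Row-level WHERE must come before GROUP BY in the clause order

Fix: Move the WHERE clause before GROUP BY

Corrected query:
SELECT category, AVG(price) FROM products WHERE price > 334.44 GROUP BY category

Result:
category  | AVG(price)
----------+-----------
Furniture | 1059.38   
Garden    | 619.2     
Kitchen   | 507.71    
Office    | 782.09    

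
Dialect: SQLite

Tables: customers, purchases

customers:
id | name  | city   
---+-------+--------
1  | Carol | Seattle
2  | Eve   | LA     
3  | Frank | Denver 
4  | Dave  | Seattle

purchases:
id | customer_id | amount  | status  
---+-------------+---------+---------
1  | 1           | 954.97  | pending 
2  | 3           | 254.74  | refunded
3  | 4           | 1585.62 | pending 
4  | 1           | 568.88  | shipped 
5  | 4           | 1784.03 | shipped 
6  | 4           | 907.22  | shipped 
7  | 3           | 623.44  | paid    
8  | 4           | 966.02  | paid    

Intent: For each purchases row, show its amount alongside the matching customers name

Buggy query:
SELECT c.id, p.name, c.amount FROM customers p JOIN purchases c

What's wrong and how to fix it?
Bug: Missing join condition: each purchases row is matched to all customers rows instead of just its own

Fix: Specify the join condition linking the foreign key to the parent id

Corrected query:
SELECT c.id, p.name, c.amount FROM customers p JOIN purchases c ON c.customer_id = p.id

Result:
id | name  | amount 
---+-------+--------
1  | Carol | 954.97 
2  | Frank | 254.74 
3  | Dave  | 1585.62
4  | Carol | 568.88 
5  | Dave  | 1784.03
6  | Dave  | 907.22 
7  | Frank | 623.44 
8  | Dave  | 966.02 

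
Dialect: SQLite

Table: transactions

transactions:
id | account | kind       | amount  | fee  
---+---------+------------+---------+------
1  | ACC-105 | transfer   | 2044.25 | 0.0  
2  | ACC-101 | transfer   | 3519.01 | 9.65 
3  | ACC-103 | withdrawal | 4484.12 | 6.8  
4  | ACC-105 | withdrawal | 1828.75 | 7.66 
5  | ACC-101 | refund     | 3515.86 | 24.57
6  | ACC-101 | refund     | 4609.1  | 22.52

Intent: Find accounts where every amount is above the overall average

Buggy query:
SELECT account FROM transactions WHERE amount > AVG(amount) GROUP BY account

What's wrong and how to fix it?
Bug: WHERE evaluates per row before aggregation, so AVG() is unavailable

Fix: Compute the overall average in a scalar subquery and compare each group's MIN against it in HAVING

Corrected query:
SELECT account FROM transactions GROUP BY account HAVING MIN(amount) > (SELECT AVG(amount) FROM transactions)

Result:
account
-------
ACC-101
ACC-103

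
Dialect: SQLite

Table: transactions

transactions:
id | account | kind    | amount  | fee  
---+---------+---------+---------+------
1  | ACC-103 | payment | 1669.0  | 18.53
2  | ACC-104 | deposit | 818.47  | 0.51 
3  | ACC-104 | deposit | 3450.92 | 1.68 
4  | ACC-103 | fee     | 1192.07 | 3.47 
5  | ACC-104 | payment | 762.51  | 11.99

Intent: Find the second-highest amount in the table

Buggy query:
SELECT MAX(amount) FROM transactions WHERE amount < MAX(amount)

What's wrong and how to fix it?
Bug: The inner MAX is an aggregate inside WHERE, which is not allowed

Fix: Compute the overall MAX in a subquery, then take MAX of rows below it

Corrected query:
SELECT MAX(amount) FROM transactions WHERE amount < (SELECT MAX(amount) FROM transactions)

Result:
MAX(amount)
-----------
1669       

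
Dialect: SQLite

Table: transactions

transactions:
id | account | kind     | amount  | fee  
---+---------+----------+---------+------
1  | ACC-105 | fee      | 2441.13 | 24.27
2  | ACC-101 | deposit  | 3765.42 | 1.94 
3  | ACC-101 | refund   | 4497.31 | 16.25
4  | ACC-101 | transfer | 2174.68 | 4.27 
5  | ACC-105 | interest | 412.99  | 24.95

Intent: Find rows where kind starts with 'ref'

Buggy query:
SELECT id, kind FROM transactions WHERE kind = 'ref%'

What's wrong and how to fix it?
Bug: '=' compares the literal string including the % character; pattern matching needs LIKE

Fix: Replace '=' with LIKE so 'ref%' is treated as a pattern

Corrected query:
SELECT id, kind FROM transactions WHERE kind LIKE 'ref%'

Result:
id | kind  
---+-------
3  | refund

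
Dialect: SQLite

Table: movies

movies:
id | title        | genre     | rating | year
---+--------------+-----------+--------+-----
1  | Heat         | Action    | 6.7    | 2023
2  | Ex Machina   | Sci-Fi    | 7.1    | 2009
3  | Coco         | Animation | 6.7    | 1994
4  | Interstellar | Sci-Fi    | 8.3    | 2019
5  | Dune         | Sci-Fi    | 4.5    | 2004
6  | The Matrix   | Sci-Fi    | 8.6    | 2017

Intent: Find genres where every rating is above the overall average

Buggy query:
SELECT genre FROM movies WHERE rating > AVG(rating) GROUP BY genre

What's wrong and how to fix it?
Bug: AVG() is an aggregate; it can't sit directly in WHERE

Fix: Compute the overall average in a scalar subquery and compare each group's MIN against it in HAVING

Corrected query:
SELECT genre FROM movies GROUP BY genre HAVING MIN(rating) > (SELECT AVG(rating) FROM movies)

Result:
(no rows)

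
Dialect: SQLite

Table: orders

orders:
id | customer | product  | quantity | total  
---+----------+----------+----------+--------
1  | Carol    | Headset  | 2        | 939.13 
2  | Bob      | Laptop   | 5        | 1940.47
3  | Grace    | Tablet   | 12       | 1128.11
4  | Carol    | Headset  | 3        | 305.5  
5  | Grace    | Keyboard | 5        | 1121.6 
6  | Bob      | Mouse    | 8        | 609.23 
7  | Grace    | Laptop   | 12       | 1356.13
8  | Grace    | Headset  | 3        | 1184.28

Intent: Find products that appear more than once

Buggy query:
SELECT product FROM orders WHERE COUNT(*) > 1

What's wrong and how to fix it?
Bug: COUNT(*) is an aggregate and cannot be used in WHERE

Fix: Group first, then use HAVING for the count condition

Corrected query:
SELECT product FROM orders GROUP BY product HAVING COUNT(*) > 1

Result:
product
-------
Headset
Laptop 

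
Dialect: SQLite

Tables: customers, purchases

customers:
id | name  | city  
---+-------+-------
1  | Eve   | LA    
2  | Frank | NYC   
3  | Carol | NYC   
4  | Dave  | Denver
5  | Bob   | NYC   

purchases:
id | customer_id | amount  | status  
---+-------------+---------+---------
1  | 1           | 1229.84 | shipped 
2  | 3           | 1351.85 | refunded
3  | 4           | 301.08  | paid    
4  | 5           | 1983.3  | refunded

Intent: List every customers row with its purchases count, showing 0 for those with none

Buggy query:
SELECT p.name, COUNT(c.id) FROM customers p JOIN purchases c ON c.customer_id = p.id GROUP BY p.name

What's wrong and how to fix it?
Bug: INNER JOIN drops customers rows that have no matching purchases rows

Fix: Use LEFT JOIN so parents without children still appear (COUNT(c.id) gives 0)

Corrected query:
SELECT p.name, COUNT(c.id) FROM customers p LEFT JOIN purchases c ON c.customer_id = p.id GROUP BY p.name

Result:
name  | COUNT(c.id)
------+------------
Bob   | 1          
Carol | 1          
Dave  | 1          
Eve   | 1          
Frank | 0          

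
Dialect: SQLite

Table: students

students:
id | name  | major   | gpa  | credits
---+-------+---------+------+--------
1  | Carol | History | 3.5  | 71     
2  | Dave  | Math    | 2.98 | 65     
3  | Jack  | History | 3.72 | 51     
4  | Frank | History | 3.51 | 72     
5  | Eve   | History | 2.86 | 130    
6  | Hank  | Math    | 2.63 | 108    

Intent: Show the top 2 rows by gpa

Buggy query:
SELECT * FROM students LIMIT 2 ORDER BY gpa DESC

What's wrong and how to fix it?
Bug: ORDER BY cannot follow LIMIT; LIMIT is the final clause

Fix: Sort with ORDER BY, then apply LIMIT

Corrected query:
SELECT * FROM students ORDER BY gpa DESC LIMIT 2

Result:
id | name  | major   | gpa  | credits
---+-------+---------+------+--------
3  | Jack  | History | 3.72 | 51     
4  | Frank | History | 3.51 | 72     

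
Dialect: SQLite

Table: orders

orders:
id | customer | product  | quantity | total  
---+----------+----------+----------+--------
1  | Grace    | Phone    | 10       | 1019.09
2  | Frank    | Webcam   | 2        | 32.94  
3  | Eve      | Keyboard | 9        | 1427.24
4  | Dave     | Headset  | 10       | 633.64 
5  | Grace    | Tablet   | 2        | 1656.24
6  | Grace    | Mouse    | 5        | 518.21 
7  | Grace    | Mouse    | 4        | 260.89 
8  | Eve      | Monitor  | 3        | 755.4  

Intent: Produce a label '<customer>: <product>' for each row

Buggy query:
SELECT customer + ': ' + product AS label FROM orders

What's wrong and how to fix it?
Bug: SQLite uses || for string concatenation; + coerces text to numbers (yielding 0)

Fix: Replace + with || to concatenate text

Corrected query:
SELECT customer || ': ' || product AS label FROM orders

Result:
label        
-------------
Grace: Phone 
Frank: Webcam
Eve: Keyboard
Dave: Headset
Grace: Tablet
Grace: Mouse 
Grace: Mouse 
Eve: Monitor 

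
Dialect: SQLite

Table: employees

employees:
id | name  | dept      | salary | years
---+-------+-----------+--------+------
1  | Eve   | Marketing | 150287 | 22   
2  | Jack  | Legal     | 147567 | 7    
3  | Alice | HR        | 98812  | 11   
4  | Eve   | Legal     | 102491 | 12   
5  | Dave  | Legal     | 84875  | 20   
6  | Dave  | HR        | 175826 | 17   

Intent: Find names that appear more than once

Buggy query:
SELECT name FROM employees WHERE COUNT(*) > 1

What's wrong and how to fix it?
Bug: WHERE can't reference COUNT(*); aggregates are computed after WHERE

Fix: Group first, then use HAVING for the count condition

Corrected query:
SELECT name FROM employees GROUP BY name HAVING COUNT(*) > 1

Result:
name
----
Dave
Eve 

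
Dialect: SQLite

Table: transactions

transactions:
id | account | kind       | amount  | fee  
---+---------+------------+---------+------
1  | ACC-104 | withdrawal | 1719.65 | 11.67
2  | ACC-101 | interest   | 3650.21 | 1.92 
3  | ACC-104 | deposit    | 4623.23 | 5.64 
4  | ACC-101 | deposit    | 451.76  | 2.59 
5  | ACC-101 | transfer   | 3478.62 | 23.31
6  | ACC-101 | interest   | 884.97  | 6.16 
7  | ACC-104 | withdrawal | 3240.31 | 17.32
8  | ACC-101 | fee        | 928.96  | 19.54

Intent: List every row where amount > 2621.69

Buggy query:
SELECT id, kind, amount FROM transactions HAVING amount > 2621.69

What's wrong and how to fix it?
Bug: HAVING filters the output of aggregation, but this query has no GROUP BY and no aggregate functions, so SQLite rejects it (HAVING clause on a non-aggregate query); the condition here is per row

Fix: Use WHERE for row-level filtering

Corrected query:
SELECT id, kind, amount FROM transactions WHERE amount > 2621.69

Result:
id | kind       | amount 
---+------------+--------
2  | interest   | 3650.21
3  | deposit    | 4623.23
5  | transfer   | 3478.62
7  | withdrawal | 3240.31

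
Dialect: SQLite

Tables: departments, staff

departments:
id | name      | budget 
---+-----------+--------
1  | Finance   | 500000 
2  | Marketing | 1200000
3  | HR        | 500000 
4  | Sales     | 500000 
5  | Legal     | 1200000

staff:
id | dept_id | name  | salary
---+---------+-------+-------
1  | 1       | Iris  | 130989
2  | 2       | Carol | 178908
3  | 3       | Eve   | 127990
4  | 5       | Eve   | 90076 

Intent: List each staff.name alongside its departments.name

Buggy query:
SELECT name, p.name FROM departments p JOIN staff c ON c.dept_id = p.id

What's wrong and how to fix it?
Bug: 'name' exists in both joined tables, so the database can't tell which one is meant

Fix: Qualify the column with its table alias (c.name)

Corrected query:
SELECT c.name, p.name FROM departments p JOIN staff c ON c.dept_id = p.id

Result:
name  | name     
------+----------
Iris  | Finance  
Carol | Marketing
Eve   | HR       
Eve   | Legal    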